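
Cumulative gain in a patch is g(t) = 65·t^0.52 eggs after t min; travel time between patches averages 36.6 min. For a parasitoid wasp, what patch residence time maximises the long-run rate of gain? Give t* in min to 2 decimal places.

39.65 min

By the marginal value theorem, leave when the instantaneous gain rate g'(t) equals the habitat-wide average g(t)/(T + t).
g'(t) = 0.52·65·t^-0.48. Setting 0.52·65·t^-0.48 = 65·t^0.52/(36.6+t) gives 0.52(36.6+t) = t, so 0.48·t = 0.52×36.6.
t* = 0.52×36.6/0.48 = 39.65 min.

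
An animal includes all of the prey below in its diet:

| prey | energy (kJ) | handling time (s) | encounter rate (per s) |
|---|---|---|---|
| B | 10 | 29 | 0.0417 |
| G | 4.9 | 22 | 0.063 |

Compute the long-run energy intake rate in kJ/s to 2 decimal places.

R = Σλ_iE_i / (1 + Σλ_ih_i)
Numerator: 0.0417×10 + 0.063×4.9 = 0.7257
Denominator: 1 + 0.0417×29 + 0.063×22 = 3.595
R = 0.7257/3.595 = 0.2018 kJ/s

0.20 kJ/s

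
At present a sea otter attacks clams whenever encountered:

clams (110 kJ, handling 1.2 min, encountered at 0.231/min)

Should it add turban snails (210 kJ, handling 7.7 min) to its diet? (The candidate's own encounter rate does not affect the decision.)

On clams alone, R = ΣλE/(1+Σλh) = 25.41/1.277 = 19.9 kJ/min.
turban snails: E/h = 210/7.7 = 27.27 kJ/min.
27.27 > 19.9, so adding turban snails raises the average — include it.

Yes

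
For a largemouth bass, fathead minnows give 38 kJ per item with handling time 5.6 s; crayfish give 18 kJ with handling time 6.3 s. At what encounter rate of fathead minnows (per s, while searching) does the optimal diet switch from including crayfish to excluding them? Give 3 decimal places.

Drop crayfish once their profitability E₂/h₂ falls below the rate achievable on fathead minnows alone: E₂/h₂ = λE₁/(1 + λh₁).
Solve for λ: λE₁h₂ = E₂(1 + λh₁) → λ(E₁h₂ − E₂h₁) = E₂ → λ = E₂/(E₁h₂ − E₂h₁).
λ = 18/(38×6.3 − 18×5.6) = 18/138.6 = 0.1299 per s.

0.130 per s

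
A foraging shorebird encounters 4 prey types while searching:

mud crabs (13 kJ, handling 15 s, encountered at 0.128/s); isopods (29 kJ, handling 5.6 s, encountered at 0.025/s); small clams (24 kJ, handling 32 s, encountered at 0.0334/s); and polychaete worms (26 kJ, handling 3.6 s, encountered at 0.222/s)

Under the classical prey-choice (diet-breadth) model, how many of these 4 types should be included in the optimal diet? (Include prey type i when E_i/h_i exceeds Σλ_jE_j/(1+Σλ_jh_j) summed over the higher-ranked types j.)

2

E/h in descending order: polychaete worms 7.22, isopods 5.18, mud crabs 0.867, small clams 0.75 kJ/s. The optimal diet is the largest prefix of this list for which every included type satisfies E_i/h_i > R on the types above it.
Rate on top 1: 3.208. isopods: 5.18 > 3.208 → include.
Rate on top 2: 3.35. mud crabs: 0.867 < 3.35 → exclude; stop.
Optimal diet: polychaete worms, isopods — 2 of 4 types.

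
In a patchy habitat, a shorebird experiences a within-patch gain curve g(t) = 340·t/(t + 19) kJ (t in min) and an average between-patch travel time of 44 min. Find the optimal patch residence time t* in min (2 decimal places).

Optimal t* satisfies g'(t*) = g(t*)/(T + t*).
g'(t) = 340·19/(t + 19)². Setting 340·19/(t+19)² = 340t/[(t+19)(44+t)] gives 19(44+t) = t(t+19), so t² = 19×44 = 836.
t* = √836 = 28.91 min.

28.91 min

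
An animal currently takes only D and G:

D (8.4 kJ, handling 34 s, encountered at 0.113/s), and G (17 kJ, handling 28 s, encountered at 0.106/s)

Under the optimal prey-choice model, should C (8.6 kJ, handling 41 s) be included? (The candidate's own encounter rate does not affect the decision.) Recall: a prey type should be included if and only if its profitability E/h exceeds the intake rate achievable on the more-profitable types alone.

No

Current rate: (0.113×8.4 + 0.106×17)/(1 + 0.113×34 + 0.106×28) = 0.3523 kJ/s.
C: E/h = 8.6/41 = 0.2098 kJ/s.
0.2098 < 0.3523, so adding C would lower the average — exclude it.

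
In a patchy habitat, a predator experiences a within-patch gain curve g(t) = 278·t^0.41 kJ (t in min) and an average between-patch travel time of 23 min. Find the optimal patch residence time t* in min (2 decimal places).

15.98 min

Maximise g(t)/(T+t): set derivative to zero → g'(t)(T+t) = g(t).
g'(t) = 0.41·278·t^-0.59. Setting 0.41·278·t^-0.59 = 278·t^0.41/(23+t) gives 0.41(23+t) = t, so 0.59·t = 0.41×23.
t* = 0.41×23/0.59 = 15.98 min.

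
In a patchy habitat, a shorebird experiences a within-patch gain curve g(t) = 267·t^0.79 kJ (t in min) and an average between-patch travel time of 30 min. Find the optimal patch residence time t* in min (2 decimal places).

112.86 min

By the marginal value theorem, leave when the instantaneous gain rate g'(t) equals the habitat-wide average g(t)/(T + t).
g'(t) = 0.79·267·t^-0.21. Setting 0.79·267·t^-0.21 = 267·t^0.79/(30+t) gives 0.79(30+t) = t, so 0.21·t = 0.79×30.
t* = 0.79×30/0.21 = 112.9 min.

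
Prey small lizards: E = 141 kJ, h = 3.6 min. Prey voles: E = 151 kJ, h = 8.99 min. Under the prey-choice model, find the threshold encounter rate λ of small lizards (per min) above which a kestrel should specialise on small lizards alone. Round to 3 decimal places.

0.209 per min

The zero-one rule: include voles iff E₂/h₂ > λE₁/(1+λh₁). Equality gives the switch point.
λE₁h₂ = E₂ + λE₂h₁ ⇒ λ = E₂/(E₁h₂ − E₂h₁) = 151/(1268 − 543.6) = 0.2086 per min.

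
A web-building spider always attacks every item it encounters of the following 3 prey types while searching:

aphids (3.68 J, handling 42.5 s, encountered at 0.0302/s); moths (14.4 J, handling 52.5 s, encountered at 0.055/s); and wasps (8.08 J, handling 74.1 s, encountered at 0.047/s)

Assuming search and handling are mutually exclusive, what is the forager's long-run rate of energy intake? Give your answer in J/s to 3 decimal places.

0.148 J/s

R = Σλ_iE_i / (1 + Σλ_ih_i)
Numerator: 0.0302×3.68 + 0.055×14.4 + 0.047×8.08 = 1.283
Denominator: 1 + 0.0302×42.5 + 0.055×52.5 + 0.047×74.1 = 8.654
R = 1.283/8.654 = 0.1482 J/s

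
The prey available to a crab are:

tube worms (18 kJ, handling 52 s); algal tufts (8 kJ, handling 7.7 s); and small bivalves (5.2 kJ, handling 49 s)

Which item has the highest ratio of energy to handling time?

In descending order of E/h:
algal tufts: 8/7.7 = 1.04 kJ/s
tube worms: 18/52 = 0.346 kJ/s
small bivalves: 5.2/49 = 0.106 kJ/s

algal tufts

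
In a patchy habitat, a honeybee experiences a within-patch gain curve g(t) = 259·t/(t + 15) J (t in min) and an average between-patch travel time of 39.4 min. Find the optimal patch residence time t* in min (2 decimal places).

Optimal t* satisfies g'(t*) = g(t*)/(T + t*).
g'(t) = 259·15/(t + 15)². Setting 259·15/(t+15)² = 259t/[(t+15)(39.4+t)] gives 15(39.4+t) = t(t+15), so t² = 15×39.4 = 591.
t* = √591 = 24.31 min.

24.31 min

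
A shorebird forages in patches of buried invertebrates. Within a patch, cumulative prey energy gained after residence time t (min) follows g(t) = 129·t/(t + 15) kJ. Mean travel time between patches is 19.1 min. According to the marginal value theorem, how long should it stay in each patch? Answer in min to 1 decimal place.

16.9 min

Optimal t* satisfies g'(t*) = g(t*)/(T + t*).
g'(t) = 129·15/(t + 15)². Setting 129·15/(t+15)² = 129t/[(t+15)(19.1+t)] gives 15(19.1+t) = t(t+15), so t² = 15×19.1 = 286.5.
t* = √286.5 = 16.93 min.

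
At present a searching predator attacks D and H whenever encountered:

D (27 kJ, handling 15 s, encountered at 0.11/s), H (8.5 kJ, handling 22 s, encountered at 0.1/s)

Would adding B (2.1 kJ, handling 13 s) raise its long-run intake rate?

No

Current rate: (0.11×27 + 0.1×8.5)/(1 + 0.11×15 + 0.1×22) = 0.7876 kJ/s.
B: E/h = 2.1/13 = 0.1615 kJ/s.
0.1615 < 0.7876, so adding B would lower the average — exclude it.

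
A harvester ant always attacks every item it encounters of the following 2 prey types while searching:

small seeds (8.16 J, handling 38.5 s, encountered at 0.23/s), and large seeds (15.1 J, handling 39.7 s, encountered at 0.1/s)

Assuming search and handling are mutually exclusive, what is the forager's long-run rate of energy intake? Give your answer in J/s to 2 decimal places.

0.24 J/s

Energy encountered per unit search time: 0.23×8.16 + 0.1×15.1 = 3.387 J/s.
Handling time per unit search time: 0.23×38.5 + 0.1×39.7 = 12.83.
Rate = 3.387/(1 + 12.83) = 0.245 J/s.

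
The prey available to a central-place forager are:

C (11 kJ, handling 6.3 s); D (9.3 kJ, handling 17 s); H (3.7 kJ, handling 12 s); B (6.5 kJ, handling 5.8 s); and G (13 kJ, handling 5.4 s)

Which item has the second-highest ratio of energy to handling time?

C

Profitability E/h (kJ/s): C = 11/6.3 = 1.75, D = 9.3/17 = 0.547, H = 3.7/12 = 0.308, B = 6.5/5.8 = 1.12, G = 13/5.4 = 2.41.
Ranked: G > C > B > D > H.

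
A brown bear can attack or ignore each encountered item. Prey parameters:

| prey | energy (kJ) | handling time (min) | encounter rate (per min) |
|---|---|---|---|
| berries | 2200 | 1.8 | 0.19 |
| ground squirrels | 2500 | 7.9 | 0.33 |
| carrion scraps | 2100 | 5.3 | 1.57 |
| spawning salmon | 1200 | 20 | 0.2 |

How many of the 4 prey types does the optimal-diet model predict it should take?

E/h in descending order: berries 1.22e+03, carrion scraps 396, ground squirrels 316, spawning salmon 60 kJ/min. The optimal diet is the largest prefix of this list for which every included type satisfies E_i/h_i > R on the types above it.
Rate on top 1: 311.5. carrion scraps: 396 > 311.5 → include.
Rate on top 2: 384.5. ground squirrels: 316 < 384.5 → exclude; stop.
Optimal diet: berries, carrion scraps — 2 of 4 types.

2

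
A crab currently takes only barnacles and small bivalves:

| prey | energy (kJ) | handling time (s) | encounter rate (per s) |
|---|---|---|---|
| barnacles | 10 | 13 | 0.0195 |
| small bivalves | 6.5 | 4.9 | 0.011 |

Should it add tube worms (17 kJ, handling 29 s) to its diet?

Yes

On barnacles and small bivalves alone, R = ΣλE/(1+Σλh) = 0.2665/1.307 = 0.2038 kJ/s.
Profitability of tube worms: 17/29 = 0.5862 kJ/s.
0.5862 > 0.2038, so adding tube worms raises the average — include it.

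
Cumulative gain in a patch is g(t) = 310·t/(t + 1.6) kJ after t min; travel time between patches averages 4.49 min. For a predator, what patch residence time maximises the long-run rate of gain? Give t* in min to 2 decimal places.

2.68 min

Optimal t* satisfies g'(t*) = g(t*)/(T + t*).
g'(t) = 310·1.6/(t + 1.6)². Setting 310·1.6/(t+1.6)² = 310t/[(t+1.6)(4.49+t)] gives 1.6(4.49+t) = t(t+1.6), so t² = 1.6×4.49 = 7.184.
t* = √7.184 = 2.68 min.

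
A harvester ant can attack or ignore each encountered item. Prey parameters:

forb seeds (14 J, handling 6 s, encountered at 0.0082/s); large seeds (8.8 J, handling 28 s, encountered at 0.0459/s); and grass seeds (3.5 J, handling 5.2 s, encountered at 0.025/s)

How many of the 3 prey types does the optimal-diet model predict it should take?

Profitabilities (E/h, J/s): forb seeds 2.33, grass seeds 0.673, large seeds 0.314. Add prey in this order while the next type's profitability exceeds the intake rate on those already taken.
Rate on top 1: 0.1094. grass seeds: 0.673 > 0.1094 → include.
Rate on top 2: 0.1716. large seeds: 0.314 > 0.1716 → include.
Optimal diet: forb seeds, grass seeds, large seeds — 3 of 3 types.

3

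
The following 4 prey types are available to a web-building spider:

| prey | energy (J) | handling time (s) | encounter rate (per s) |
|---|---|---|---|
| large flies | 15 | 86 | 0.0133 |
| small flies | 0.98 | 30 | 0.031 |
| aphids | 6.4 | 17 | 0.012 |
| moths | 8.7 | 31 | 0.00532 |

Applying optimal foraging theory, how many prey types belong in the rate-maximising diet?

E/h in descending order: aphids 0.376, moths 0.281, large flies 0.174, small flies 0.0327 J/s. The optimal diet is the largest prefix of this list for which every included type satisfies E_i/h_i > R on the types above it.
Rate on top 1: 0.06379. moths: 0.281 > 0.06379 → include.
Rate on top 2: 0.08991. large flies: 0.174 > 0.08991 → include.
Rate on top 3: 0.1284. small flies: 0.0327 < 0.1284 → exclude; stop.
Optimal diet: aphids, moths, large flies — 3 of 4 types.

3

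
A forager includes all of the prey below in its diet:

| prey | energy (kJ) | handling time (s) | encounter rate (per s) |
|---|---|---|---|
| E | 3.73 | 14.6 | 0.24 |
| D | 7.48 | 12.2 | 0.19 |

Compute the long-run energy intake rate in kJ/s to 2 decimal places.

0.34 kJ/s

R = Σλ_iE_i / (1 + Σλ_ih_i)
Numerator: 0.24×3.73 + 0.19×7.48 = 2.316
Denominator: 1 + 0.24×14.6 + 0.19×12.2 = 6.822
R = 2.316/6.822 = 0.3395 kJ/s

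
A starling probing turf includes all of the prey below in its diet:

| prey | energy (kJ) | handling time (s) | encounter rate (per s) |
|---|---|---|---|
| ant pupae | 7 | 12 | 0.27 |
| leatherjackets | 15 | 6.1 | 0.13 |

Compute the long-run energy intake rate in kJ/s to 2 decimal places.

R = (0.27×7 + 0.13×15) / (1 + 0.27×12 + 0.13×6.1) = 3.84/5.033 = 0.763 kJ/s.

0.76 kJ/s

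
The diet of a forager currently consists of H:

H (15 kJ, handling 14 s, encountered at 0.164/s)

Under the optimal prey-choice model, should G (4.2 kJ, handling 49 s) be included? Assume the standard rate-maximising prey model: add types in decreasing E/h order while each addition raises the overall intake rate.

No

Intake rate on the current diet: R = (0.164×15) / (1 + 0.164×14) = 2.46/3.296 = 0.7464 kJ/s.
G: E/h = 4.2/49 = 0.08571 kJ/s.
0.08571 < 0.7464, so adding G would lower the average — exclude it.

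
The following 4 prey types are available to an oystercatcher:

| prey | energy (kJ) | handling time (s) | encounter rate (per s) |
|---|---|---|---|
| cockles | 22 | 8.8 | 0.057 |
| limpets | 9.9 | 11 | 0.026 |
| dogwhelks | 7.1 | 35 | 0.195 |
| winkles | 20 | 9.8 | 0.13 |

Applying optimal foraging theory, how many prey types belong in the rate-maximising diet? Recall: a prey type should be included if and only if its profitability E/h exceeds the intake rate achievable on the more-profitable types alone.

Profitabilities (E/h, kJ/s): cockles 2.5, winkles 2.04, limpets 0.9, dogwhelks 0.203. Add prey in this order while the next type's profitability exceeds the intake rate on those already taken.
Rate on top 1: 0.8351. winkles: 2.04 > 0.8351 → include.
Rate on top 2: 1.389. limpets: 0.9 < 1.389 → exclude; stop.
Optimal diet: cockles, winkles — 2 of 4 types.

2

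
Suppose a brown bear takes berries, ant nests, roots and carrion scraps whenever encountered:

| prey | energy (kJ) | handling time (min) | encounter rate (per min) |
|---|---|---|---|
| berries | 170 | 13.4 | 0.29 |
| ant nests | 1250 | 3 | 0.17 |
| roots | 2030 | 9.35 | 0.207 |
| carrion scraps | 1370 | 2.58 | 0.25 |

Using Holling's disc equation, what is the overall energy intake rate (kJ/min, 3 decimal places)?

R = (0.29×170 + 0.17×1250 + 0.207×2030 + 0.25×1370) / (1 + 0.29×13.4 + 0.17×3 + 0.207×9.35 + 0.25×2.58) = 1025/7.976 = 128.4 kJ/min.

128.442 kJ/min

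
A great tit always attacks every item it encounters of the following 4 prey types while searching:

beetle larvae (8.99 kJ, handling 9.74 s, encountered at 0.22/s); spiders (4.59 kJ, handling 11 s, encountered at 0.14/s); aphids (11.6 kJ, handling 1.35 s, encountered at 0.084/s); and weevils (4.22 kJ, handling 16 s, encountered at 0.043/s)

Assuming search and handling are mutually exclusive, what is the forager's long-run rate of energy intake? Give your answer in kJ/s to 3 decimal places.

0.689 kJ/s

R = (0.22×8.99 + 0.14×4.59 + 0.084×11.6 + 0.043×4.22) / (1 + 0.22×9.74 + 0.14×11 + 0.084×1.35 + 0.043×16) = 3.776/5.484 = 0.6886 kJ/s.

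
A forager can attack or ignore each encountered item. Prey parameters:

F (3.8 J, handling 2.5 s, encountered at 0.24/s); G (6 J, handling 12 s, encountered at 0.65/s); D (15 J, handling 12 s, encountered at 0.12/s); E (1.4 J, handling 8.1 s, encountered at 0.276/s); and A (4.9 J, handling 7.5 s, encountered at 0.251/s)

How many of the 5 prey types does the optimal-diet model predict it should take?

Rank by E/h (J/s): F 1.52, D 1.25, A 0.653, G 0.5, E 0.173. Include each in turn until the next type's E/h falls below the running intake rate.
Rate on top 1: 0.57. D: 1.25 > 0.57 → include.
Rate on top 2: 0.8921. A: 0.653 < 0.8921 → exclude; stop.
Optimal diet: F, D — 2 of 5 types.

2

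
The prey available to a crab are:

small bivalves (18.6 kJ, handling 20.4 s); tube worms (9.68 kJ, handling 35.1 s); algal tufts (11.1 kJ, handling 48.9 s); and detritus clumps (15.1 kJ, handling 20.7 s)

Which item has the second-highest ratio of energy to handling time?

Profitability E/h (kJ/s): small bivalves = 18.6/20.4 = 0.912, tube worms = 9.68/35.1 = 0.276, algal tufts = 11.1/48.9 = 0.227, detritus clumps = 15.1/20.7 = 0.729.
Ranked: small bivalves > detritus clumps > tube worms > algal tufts.

detritus clumps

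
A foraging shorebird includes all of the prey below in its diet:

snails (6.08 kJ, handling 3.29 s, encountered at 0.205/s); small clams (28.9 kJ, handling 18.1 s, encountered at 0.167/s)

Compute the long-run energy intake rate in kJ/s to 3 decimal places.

R = Σλ_iE_i / (1 + Σλ_ih_i)
Numerator: 0.205×6.08 + 0.167×28.9 = 6.073
Denominator: 1 + 0.205×3.29 + 0.167×18.1 = 4.697
R = 6.073/4.697 = 1.293 kJ/s

1.293 kJ/s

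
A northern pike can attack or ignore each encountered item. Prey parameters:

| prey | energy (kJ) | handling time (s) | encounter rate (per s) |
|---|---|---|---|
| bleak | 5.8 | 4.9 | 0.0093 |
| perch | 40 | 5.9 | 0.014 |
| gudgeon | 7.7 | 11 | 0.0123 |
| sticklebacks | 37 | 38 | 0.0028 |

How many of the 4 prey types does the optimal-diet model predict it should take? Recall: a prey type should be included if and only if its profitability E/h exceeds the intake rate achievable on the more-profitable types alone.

Rank by E/h (kJ/s): perch 6.78, bleak 1.18, sticklebacks 0.974, gudgeon 0.7. Include each in turn until the next type's E/h falls below the running intake rate.
Rate on top 1: 0.5173. bleak: 1.18 > 0.5173 → include.
Rate on top 2: 0.5442. sticklebacks: 0.974 > 0.5442 → include.
Rate on top 3: 0.5812. gudgeon: 0.7 > 0.5812 → include.
Optimal diet: perch, bleak, sticklebacks, gudgeon — 4 of 4 types.

4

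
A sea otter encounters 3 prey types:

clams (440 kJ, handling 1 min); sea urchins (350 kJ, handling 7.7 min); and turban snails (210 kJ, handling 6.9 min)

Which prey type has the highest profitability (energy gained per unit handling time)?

In descending order of E/h:
clams: 440/1 = 440 kJ/min
sea urchins: 350/7.7 = 45.5 kJ/min
turban snails: 210/6.9 = 30.4 kJ/min

clams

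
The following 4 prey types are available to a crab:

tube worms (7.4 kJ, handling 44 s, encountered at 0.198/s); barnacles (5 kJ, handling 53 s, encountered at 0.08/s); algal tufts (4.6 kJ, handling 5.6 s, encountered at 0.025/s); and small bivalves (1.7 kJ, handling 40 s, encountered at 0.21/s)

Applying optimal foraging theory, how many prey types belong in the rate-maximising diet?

2

E/h in descending order: algal tufts 0.821, tube worms 0.168, barnacles 0.0943, small bivalves 0.0425 kJ/s. The optimal diet is the largest prefix of this list for which every included type satisfies E_i/h_i > R on the types above it.
Rate on top 1: 0.1009. tube worms: 0.168 > 0.1009 → include.
Rate on top 2: 0.1604. barnacles: 0.0943 < 0.1604 → exclude; stop.
Optimal diet: algal tufts, tube worms — 2 of 4 types.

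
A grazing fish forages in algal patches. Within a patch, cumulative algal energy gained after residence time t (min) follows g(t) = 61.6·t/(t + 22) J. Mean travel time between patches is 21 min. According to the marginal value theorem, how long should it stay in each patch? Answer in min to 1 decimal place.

21.5 min

By the marginal value theorem, leave when the instantaneous gain rate g'(t) equals the habitat-wide average g(t)/(T + t).
g'(t) = 61.6·22/(t + 22)². Setting 61.6·22/(t+22)² = 61.6t/[(t+22)(21+t)] gives 22(21+t) = t(t+22), so t² = 22×21 = 462.
t* = √462 = 21.49 min.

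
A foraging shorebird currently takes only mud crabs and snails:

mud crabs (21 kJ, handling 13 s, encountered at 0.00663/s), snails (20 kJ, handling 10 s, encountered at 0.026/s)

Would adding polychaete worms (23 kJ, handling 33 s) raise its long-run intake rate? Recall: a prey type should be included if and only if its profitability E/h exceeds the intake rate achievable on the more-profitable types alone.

On mud crabs and snails alone, R = ΣλE/(1+Σλh) = 0.6592/1.346 = 0.4897 kJ/s.
Profitability of polychaete worms: 23/33 = 0.697 kJ/s.
Since 0.697 > R, including polychaete worms increases the long-run rate.

Yes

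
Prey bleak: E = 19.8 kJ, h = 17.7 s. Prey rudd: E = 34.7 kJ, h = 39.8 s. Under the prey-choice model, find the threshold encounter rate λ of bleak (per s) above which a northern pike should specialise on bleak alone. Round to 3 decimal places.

0.200 per s

At the threshold, the rate on bleak alone equals the profitability of rudd: λ·19.8/(1 + λ·17.7) = 34.7/39.8 = 0.8719.
Rearranging, λ(19.8 − 0.8719×17.7) = 0.8719, so λ = 0.8719/4.368 = 0.1996 per s.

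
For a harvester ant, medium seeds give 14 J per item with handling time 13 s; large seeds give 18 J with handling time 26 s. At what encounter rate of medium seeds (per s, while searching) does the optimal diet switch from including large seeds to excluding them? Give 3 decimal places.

Drop large seeds once their profitability E₂/h₂ falls below the rate achievable on medium seeds alone: E₂/h₂ = λE₁/(1 + λh₁).
Solve for λ: λE₁h₂ = E₂(1 + λh₁) → λ(E₁h₂ − E₂h₁) = E₂ → λ = E₂/(E₁h₂ − E₂h₁).
λ = 18/(14×26 − 18×13) = 18/130 = 0.1385 per s.

0.138 per s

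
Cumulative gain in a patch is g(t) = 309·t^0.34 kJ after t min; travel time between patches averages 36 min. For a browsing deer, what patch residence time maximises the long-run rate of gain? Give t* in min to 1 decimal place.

Maximise g(t)/(T+t): set derivative to zero → g'(t)(T+t) = g(t).
g'(t) = 0.34·309·t^-0.66. Setting 0.34·309·t^-0.66 = 309·t^0.34/(36+t) gives 0.34(36+t) = t, so 0.66·t = 0.34×36.
t* = 0.34×36/0.66 = 18.55 min.

18.5 min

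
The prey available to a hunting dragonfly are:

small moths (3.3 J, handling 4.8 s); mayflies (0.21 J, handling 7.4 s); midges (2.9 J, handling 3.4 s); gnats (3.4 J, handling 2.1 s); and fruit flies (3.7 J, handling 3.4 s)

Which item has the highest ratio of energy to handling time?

Profitability E/h (J/s): small moths = 3.3/4.8 = 0.688, mayflies = 0.21/7.4 = 0.0284, midges = 2.9/3.4 = 0.853, gnats = 3.4/2.1 = 1.62, fruit flies = 3.7/3.4 = 1.09.
Ranked: gnats > fruit flies > midges > small moths > mayflies.

gnats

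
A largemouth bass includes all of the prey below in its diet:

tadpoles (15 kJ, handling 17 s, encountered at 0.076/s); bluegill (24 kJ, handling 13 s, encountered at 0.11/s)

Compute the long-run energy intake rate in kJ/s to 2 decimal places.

R = Σλ_iE_i / (1 + Σλ_ih_i)
Numerator: 0.076×15 + 0.11×24 = 3.78
Denominator: 1 + 0.076×17 + 0.11×13 = 3.722
R = 3.78/3.722 = 1.016 kJ/s

1.02 kJ/s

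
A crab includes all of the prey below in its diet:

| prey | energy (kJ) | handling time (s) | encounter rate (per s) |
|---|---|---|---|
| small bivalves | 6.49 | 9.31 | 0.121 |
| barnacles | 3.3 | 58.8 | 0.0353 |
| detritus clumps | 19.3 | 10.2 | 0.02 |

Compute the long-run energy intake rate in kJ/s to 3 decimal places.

Energy encountered per unit search time: 0.121×6.49 + 0.0353×3.3 + 0.02×19.3 = 1.288 kJ/s.
Handling time per unit search time: 0.121×9.31 + 0.0353×58.8 + 0.02×10.2 = 3.406.
Rate = 1.288/(1 + 3.406) = 0.2923 kJ/s.

0.292 kJ/s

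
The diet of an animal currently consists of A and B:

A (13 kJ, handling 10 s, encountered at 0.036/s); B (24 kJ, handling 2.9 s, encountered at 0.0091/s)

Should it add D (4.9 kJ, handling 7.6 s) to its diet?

Intake rate on the current diet: R = (0.036×13 + 0.0091×24) / (1 + 0.036×10 + 0.0091×2.9) = 0.6864/1.386 = 0.4951 kJ/s.
D: E/h = 4.9/7.6 = 0.6447 kJ/s.
Since 0.6447 > R, including D increases the long-run rate.

Yes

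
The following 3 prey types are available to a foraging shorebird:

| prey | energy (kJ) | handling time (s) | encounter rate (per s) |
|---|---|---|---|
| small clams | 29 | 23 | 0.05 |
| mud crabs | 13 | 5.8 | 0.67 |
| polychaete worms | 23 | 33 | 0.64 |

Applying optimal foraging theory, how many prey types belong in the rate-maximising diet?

1

E/h in descending order: mud crabs 2.24, small clams 1.26, polychaete worms 0.697 kJ/s. The optimal diet is the largest prefix of this list for which every included type satisfies E_i/h_i > R on the types above it.
Rate on top 1: 1.783. small clams: 1.26 < 1.783 → exclude; stop.
Optimal diet: mud crabs — 1 of 3 types.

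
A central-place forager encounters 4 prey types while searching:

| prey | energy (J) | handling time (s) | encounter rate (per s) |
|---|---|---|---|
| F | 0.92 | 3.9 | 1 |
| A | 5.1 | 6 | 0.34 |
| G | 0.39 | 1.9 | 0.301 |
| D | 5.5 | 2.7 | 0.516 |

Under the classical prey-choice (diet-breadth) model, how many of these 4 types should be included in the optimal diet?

1

E/h in descending order: D 2.04, A 0.85, F 0.236, G 0.205 J/s. The optimal diet is the largest prefix of this list for which every included type satisfies E_i/h_i > R on the types above it.
Rate on top 1: 1.186. A: 0.85 < 1.186 → exclude; stop.
Optimal diet: D — 1 of 4 types.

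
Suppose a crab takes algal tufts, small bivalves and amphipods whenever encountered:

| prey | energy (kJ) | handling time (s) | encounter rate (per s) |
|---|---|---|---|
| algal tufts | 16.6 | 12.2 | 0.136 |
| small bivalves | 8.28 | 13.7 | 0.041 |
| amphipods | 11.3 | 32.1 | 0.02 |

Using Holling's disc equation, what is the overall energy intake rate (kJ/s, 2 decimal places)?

0.73 kJ/s

R = (0.136×16.6 + 0.041×8.28 + 0.02×11.3) / (1 + 0.136×12.2 + 0.041×13.7 + 0.02×32.1) = 2.823/3.863 = 0.7308 kJ/s.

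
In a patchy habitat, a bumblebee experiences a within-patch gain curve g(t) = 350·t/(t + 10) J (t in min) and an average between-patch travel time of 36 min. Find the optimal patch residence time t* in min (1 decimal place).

Maximise g(t)/(T+t): set derivative to zero → g'(t)(T+t) = g(t).
g'(t) = 350·10/(t + 10)². Setting 350·10/(t+10)² = 350t/[(t+10)(36+t)] gives 10(36+t) = t(t+10), so t² = 10×36 = 360.
t* = √360 = 18.97 min.

19.0 min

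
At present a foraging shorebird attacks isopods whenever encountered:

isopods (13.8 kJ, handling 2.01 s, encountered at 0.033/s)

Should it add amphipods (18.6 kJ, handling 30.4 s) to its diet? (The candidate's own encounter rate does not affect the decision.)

Yes

Current rate: (0.033×13.8)/(1 + 0.033×2.01) = 0.4271 kJ/s.
amphipods: E/h = 18.6/30.4 = 0.6118 kJ/s.
0.6118 > 0.4271, so adding amphipods raises the average — include it.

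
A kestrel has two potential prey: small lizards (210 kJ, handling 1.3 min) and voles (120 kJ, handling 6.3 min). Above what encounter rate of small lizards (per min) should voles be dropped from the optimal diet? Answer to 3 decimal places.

At the threshold, the rate on small lizards alone equals the profitability of voles: λ·210/(1 + λ·1.3) = 120/6.3 = 19.05.
Rearranging, λ(210 − 19.05×1.3) = 19.05, so λ = 19.05/185.2 = 0.1028 per min.

0.103 per min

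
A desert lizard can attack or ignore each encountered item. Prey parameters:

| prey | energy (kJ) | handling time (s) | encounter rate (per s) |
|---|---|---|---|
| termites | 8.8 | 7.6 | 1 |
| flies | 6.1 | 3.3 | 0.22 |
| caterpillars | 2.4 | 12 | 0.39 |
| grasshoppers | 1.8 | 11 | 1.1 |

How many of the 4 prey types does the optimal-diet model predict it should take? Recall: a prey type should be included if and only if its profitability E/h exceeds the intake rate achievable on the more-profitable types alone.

2

Profitabilities (E/h, kJ/s): flies 1.85, termites 1.16, caterpillars 0.2, grasshoppers 0.164. Add prey in this order while the next type's profitability exceeds the intake rate on those already taken.
Rate on top 1: 0.7775. termites: 1.16 > 0.7775 → include.
Rate on top 2: 1.087. caterpillars: 0.2 < 1.087 → exclude; stop.
Optimal diet: flies, termites — 2 of 4 types.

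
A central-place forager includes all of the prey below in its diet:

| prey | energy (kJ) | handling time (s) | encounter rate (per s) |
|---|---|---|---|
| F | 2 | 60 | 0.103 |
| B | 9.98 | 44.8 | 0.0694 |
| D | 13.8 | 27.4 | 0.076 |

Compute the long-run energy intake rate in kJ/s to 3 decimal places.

0.157 kJ/s

Energy encountered per unit search time: 0.103×2 + 0.0694×9.98 + 0.076×13.8 = 1.947 kJ/s.
Handling time per unit search time: 0.103×60 + 0.0694×44.8 + 0.076×27.4 = 11.37.
Rate = 1.947/(1 + 11.37) = 0.1574 kJ/s.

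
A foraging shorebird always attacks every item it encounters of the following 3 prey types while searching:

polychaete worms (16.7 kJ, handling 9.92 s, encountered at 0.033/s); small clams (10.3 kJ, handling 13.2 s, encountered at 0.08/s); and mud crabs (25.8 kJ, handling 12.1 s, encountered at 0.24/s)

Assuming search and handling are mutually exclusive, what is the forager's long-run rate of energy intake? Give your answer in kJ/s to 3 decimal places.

R = Σλ_iE_i / (1 + Σλ_ih_i)
Numerator: 0.033×16.7 + 0.08×10.3 + 0.24×25.8 = 7.567
Denominator: 1 + 0.033×9.92 + 0.08×13.2 + 0.24×12.1 = 5.287
R = 7.567/5.287 = 1.431 kJ/s

1.431 kJ/s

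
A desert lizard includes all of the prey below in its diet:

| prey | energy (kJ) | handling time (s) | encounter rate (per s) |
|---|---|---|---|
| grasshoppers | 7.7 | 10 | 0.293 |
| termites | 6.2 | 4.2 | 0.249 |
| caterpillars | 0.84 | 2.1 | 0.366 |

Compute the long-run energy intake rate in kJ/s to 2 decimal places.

Energy encountered per unit search time: 0.293×7.7 + 0.249×6.2 + 0.366×0.84 = 4.107 kJ/s.
Handling time per unit search time: 0.293×10 + 0.249×4.2 + 0.366×2.1 = 4.744.
Rate = 4.107/(1 + 4.744) = 0.715 kJ/s.

0.72 kJ/s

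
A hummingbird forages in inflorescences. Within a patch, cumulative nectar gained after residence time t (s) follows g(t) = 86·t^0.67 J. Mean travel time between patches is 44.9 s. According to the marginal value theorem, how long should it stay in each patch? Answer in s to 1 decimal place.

By the marginal value theorem, leave when the instantaneous gain rate g'(t) equals the habitat-wide average g(t)/(T + t).
g'(t) = 0.67·86·t^-0.33. Setting 0.67·86·t^-0.33 = 86·t^0.67/(44.9+t) gives 0.67(44.9+t) = t, so 0.33·t = 0.67×44.9.
t* = 0.67×44.9/0.33 = 91.16 s.

91.2 s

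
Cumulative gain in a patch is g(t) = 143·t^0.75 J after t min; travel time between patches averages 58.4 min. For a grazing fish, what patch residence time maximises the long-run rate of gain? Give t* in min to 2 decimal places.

175.20 min

By the marginal value theorem, leave when the instantaneous gain rate g'(t) equals the habitat-wide average g(t)/(T + t).
g'(t) = 0.75·143·t^-0.25. Setting 0.75·143·t^-0.25 = 143·t^0.75/(58.4+t) gives 0.75(58.4+t) = t, so 0.25·t = 0.75×58.4.
t* = 0.75×58.4/0.25 = 175.2 min.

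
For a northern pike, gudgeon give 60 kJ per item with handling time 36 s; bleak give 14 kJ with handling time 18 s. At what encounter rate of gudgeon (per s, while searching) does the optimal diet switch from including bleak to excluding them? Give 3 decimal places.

0.024 per s

Drop bleak once their profitability E₂/h₂ falls below the rate achievable on gudgeon alone: E₂/h₂ = λE₁/(1 + λh₁).
Solve for λ: λE₁h₂ = E₂(1 + λh₁) → λ(E₁h₂ − E₂h₁) = E₂ → λ = E₂/(E₁h₂ − E₂h₁).
λ = 14/(60×18 − 14×36) = 14/576 = 0.02431 per s.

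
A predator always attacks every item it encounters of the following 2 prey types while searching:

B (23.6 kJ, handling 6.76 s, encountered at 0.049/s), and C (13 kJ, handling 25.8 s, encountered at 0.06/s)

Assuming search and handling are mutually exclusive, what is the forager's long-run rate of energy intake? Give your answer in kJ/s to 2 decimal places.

0.67 kJ/s

Energy encountered per unit search time: 0.049×23.6 + 0.06×13 = 1.936 kJ/s.
Handling time per unit search time: 0.049×6.76 + 0.06×25.8 = 1.879.
Rate = 1.936/(1 + 1.879) = 0.6725 kJ/s.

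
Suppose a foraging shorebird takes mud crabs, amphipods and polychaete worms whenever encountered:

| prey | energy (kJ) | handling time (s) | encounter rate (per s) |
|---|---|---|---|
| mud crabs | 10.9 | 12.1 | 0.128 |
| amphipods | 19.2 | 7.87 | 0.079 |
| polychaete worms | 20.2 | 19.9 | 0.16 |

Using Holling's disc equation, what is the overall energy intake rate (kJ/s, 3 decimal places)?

Energy encountered per unit search time: 0.128×10.9 + 0.079×19.2 + 0.16×20.2 = 6.144 kJ/s.
Handling time per unit search time: 0.128×12.1 + 0.079×7.87 + 0.16×19.9 = 5.355.
Rate = 6.144/(1 + 5.355) = 0.9669 kJ/s.

0.967 kJ/s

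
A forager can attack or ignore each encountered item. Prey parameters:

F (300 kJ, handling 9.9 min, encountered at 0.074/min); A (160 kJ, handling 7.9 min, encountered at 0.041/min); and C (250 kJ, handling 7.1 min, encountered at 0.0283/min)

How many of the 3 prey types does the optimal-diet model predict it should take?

3

Profitabilities (E/h, kJ/min): C 35.2, F 30.3, A 20.3. Add prey in this order while the next type's profitability exceeds the intake rate on those already taken.
Rate on top 1: 5.891. F: 30.3 > 5.891 → include.
Rate on top 2: 15.14. A: 20.3 > 15.14 → include.
Optimal diet: C, F, A — 3 of 3 types.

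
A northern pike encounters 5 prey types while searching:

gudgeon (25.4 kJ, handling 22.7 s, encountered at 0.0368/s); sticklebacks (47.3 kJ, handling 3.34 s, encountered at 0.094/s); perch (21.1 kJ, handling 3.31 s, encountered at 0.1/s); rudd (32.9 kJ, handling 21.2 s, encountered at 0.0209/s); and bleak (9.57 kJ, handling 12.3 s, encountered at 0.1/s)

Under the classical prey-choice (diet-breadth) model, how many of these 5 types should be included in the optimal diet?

Rank by E/h (kJ/s): sticklebacks 14.2, perch 6.37, rudd 1.55, gudgeon 1.12, bleak 0.778. Include each in turn until the next type's E/h falls below the running intake rate.
Rate on top 1: 3.384. perch: 6.37 > 3.384 → include.
Rate on top 2: 3.986. rudd: 1.55 < 3.986 → exclude; stop.
Optimal diet: sticklebacks, perch — 2 of 5 types.

2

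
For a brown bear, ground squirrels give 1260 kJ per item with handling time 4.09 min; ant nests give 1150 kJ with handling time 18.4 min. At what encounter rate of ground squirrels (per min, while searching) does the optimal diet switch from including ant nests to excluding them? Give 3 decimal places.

0.062 per min

The zero-one rule: include ant nests iff E₂/h₂ > λE₁/(1+λh₁). Equality gives the switch point.
λE₁h₂ = E₂ + λE₂h₁ ⇒ λ = E₂/(E₁h₂ − E₂h₁) = 1150/(2.318e+04 − 4704) = 0.06223 per min.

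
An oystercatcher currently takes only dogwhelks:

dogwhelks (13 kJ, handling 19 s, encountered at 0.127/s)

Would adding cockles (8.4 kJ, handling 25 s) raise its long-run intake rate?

Current rate: (0.127×13)/(1 + 0.127×19) = 0.4837 kJ/s.
Profitability of cockles: 8.4/25 = 0.336 kJ/s.
Since 0.336 < R, time spent handling cockles is better spent searching.

No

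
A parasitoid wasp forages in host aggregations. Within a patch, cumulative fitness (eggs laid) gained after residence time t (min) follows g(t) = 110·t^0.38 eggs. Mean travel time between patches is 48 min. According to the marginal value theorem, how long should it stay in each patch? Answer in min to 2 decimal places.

29.42 min

By the marginal value theorem, leave when the instantaneous gain rate g'(t) equals the habitat-wide average g(t)/(T + t).
g'(t) = 0.38·110·t^-0.62. Setting 0.38·110·t^-0.62 = 110·t^0.38/(48+t) gives 0.38(48+t) = t, so 0.62·t = 0.38×48.
t* = 0.38×48/0.62 = 29.42 min.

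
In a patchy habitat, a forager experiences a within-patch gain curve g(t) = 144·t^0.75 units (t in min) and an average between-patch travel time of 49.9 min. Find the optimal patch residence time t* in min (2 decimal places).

Optimal t* satisfies g'(t*) = g(t*)/(T + t*).
g'(t) = 0.75·144·t^-0.25. Setting 0.75·144·t^-0.25 = 144·t^0.75/(49.9+t) gives 0.75(49.9+t) = t, so 0.25·t = 0.75×49.9.
t* = 0.75×49.9/0.25 = 149.7 min.

149.70 min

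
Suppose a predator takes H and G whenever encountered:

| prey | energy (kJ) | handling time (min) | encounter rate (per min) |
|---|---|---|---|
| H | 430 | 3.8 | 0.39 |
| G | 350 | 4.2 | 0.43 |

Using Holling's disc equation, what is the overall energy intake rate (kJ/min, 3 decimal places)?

R = Σλ_iE_i / (1 + Σλ_ih_i)
Numerator: 0.39×430 + 0.43×350 = 318.2
Denominator: 1 + 0.39×3.8 + 0.43×4.2 = 4.288
R = 318.2/4.288 = 74.21 kJ/min

74.207 kJ/min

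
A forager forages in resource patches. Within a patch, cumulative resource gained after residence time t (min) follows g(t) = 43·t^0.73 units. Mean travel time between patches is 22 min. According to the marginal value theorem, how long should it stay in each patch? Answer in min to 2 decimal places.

Maximise g(t)/(T+t): set derivative to zero → g'(t)(T+t) = g(t).
g'(t) = 0.73·43·t^-0.27. Setting 0.73·43·t^-0.27 = 43·t^0.73/(22+t) gives 0.73(22+t) = t, so 0.27·t = 0.73×22.
t* = 0.73×22/0.27 = 59.48 min.

59.48 min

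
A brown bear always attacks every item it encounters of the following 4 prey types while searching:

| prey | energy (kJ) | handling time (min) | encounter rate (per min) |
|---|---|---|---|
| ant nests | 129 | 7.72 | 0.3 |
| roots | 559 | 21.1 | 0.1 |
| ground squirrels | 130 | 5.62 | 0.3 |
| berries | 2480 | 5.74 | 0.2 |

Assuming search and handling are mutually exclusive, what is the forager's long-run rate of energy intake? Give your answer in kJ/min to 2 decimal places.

R = Σλ_iE_i / (1 + Σλ_ih_i)
Numerator: 0.3×129 + 0.1×559 + 0.3×130 + 0.2×2480 = 629.6
Denominator: 1 + 0.3×7.72 + 0.1×21.1 + 0.3×5.62 + 0.2×5.74 = 8.26
R = 629.6/8.26 = 76.22 kJ/min

76.22 kJ/min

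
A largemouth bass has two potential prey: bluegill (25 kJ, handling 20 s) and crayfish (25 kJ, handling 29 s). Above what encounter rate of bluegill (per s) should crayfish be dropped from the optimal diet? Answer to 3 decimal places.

Drop crayfish once their profitability E₂/h₂ falls below the rate achievable on bluegill alone: E₂/h₂ = λE₁/(1 + λh₁).
Solve for λ: λE₁h₂ = E₂(1 + λh₁) → λ(E₁h₂ − E₂h₁) = E₂ → λ = E₂/(E₁h₂ − E₂h₁).
λ = 25/(25×29 − 25×20) = 25/225 = 0.1111 per s.

0.111 per s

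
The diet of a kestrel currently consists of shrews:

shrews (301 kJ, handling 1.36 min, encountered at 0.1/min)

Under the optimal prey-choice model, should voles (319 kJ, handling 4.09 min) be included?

Yes

On shrews alone, R = ΣλE/(1+Σλh) = 30.1/1.136 = 26.5 kJ/min.
voles: E/h = 319/4.09 = 78 kJ/min.
Since 78 > R, including voles increases the long-run rate.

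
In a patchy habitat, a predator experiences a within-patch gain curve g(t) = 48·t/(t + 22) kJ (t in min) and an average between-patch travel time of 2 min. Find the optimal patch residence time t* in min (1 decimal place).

Maximise g(t)/(T+t): set derivative to zero → g'(t)(T+t) = g(t).
g'(t) = 48·22/(t + 22)². Setting 48·22/(t+22)² = 48t/[(t+22)(2+t)] gives 22(2+t) = t(t+22), so t² = 22×2 = 44.
t* = √44 = 6.633 min.

6.6 min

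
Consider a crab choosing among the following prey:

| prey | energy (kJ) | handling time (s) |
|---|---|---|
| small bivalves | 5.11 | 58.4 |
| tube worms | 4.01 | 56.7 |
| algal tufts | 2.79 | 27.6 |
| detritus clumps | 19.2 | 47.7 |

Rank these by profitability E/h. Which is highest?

detritus clumps

Profitability E/h (kJ/s): small bivalves = 5.11/58.4 = 0.0875, tube worms = 4.01/56.7 = 0.0707, algal tufts = 2.79/27.6 = 0.101, detritus clumps = 19.2/47.7 = 0.403.
Ranked: detritus clumps > algal tufts > small bivalves > tube worms.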